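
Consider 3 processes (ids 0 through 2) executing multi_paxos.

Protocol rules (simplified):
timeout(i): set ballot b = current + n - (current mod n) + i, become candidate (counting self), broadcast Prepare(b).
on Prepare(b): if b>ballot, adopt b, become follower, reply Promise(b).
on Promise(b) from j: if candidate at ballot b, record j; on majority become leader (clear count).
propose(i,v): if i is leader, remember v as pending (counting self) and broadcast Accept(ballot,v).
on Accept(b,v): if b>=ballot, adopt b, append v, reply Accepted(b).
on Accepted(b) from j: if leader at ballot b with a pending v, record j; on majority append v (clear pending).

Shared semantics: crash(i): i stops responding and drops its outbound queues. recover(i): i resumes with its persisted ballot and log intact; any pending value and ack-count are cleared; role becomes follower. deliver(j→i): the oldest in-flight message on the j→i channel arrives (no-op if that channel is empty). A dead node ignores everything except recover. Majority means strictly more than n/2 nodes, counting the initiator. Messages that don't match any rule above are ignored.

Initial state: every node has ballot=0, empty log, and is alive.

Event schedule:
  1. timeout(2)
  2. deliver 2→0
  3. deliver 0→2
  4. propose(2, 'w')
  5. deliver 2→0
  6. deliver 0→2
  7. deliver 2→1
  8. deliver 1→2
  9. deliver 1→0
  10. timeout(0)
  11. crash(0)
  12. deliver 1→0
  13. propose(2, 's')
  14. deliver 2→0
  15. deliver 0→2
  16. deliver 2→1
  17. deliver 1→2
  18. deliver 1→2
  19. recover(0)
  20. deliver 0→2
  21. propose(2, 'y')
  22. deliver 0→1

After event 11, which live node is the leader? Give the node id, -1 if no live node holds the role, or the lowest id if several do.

[1] timeout(2) → N2(cand b5 [-])
[2] deliver 2→0 → N0(foll b5 [-])
[3] deliver 0→2 → N2(lead b5 [-])
[4] propose(2,'w') → ∅
[5] deliver 2→0 → N0(foll b5 [w])
[6] deliver 0→2 → N2(lead b5 [w])
[7] deliver 2→1 → N1(foll b5 [-])
[8] deliver 1→2 → ∅
[9] deliver 1→0 → ∅
[10] timeout(0) → N0(cand b6 [w])
[11] crash(0) → N0(✗cand b6 [w])

2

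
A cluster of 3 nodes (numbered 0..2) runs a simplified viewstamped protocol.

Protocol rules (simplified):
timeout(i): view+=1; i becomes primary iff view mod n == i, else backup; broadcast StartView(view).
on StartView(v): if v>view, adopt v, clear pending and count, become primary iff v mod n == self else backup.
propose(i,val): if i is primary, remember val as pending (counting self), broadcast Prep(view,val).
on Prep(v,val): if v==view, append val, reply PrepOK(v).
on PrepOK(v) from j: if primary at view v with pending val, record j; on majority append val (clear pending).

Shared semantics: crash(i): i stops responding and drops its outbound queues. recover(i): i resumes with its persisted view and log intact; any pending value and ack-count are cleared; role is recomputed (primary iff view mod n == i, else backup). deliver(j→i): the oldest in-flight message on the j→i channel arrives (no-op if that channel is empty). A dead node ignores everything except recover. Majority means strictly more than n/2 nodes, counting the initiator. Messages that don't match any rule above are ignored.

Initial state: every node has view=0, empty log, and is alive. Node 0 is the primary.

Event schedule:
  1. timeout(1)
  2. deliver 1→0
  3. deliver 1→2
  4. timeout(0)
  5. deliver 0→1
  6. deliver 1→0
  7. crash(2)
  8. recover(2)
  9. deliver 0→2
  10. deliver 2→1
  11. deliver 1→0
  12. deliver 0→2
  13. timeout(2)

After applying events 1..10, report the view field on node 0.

2

e1 timeout(1): 1[prim,v=1,-]
e2 deliver 1→0: 0[back,v=1,-]
e3 deliver 1→2: 2[back,v=1,-]
e4 timeout(0): 0[back,v=2,-]
e5 deliver 0→1: 1[back,v=2,-]
e6 deliver 1→0: ·
e7 crash(2): 2[✗back,v=1,-]
e8 recover(2): 2[back,v=1,-]
e9 deliver 0→2: 2[prim,v=2,-]
e10 deliver 2→1: ·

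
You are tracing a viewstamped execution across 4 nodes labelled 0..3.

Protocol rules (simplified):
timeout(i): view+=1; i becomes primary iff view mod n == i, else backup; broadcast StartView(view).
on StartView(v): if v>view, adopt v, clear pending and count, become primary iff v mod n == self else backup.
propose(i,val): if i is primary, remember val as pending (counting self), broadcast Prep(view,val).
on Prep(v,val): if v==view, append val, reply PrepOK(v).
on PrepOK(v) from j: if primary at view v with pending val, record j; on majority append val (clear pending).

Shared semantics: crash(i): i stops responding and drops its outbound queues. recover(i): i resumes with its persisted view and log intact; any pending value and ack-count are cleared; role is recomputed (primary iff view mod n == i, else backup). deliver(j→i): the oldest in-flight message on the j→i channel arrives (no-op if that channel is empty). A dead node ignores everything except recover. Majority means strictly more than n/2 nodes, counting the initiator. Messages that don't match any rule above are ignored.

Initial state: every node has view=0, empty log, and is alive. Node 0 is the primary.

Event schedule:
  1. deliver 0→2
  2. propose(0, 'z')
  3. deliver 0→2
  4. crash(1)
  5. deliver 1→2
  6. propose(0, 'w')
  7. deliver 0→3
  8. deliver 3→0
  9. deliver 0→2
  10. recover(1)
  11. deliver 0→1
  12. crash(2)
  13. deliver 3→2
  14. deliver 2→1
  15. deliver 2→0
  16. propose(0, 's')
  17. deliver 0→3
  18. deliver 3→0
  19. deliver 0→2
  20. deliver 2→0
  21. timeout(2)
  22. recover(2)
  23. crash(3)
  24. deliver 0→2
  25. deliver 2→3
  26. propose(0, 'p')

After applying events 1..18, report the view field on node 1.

e1 deliver 0→2: ·
e2 propose(0,'z'): ·
e3 deliver 0→2: 2[back,v=0,z]
e4 crash(1): 1[✗back,v=0,-]
e5 deliver 1→2: ·
e6 propose(0,'w'): ·
e7 deliver 0→3: 3[back,v=0,z]
e8 deliver 3→0: ·
e9 deliver 0→2: 2[back,v=0,z,w]
e10 recover(1): 1[back,v=0,-]
e11 deliver 0→1: 1[back,v=0,z]
e12 crash(2): 2[✗back,v=0,z,w]
e13 deliver 3→2: ·
e14 deliver 2→1: ·
e15 deliver 2→0: ·
e16 propose(0,'s'): ·
e17 deliver 0→3: 3[back,v=0,z,w]
e18 deliver 3→0: ·

0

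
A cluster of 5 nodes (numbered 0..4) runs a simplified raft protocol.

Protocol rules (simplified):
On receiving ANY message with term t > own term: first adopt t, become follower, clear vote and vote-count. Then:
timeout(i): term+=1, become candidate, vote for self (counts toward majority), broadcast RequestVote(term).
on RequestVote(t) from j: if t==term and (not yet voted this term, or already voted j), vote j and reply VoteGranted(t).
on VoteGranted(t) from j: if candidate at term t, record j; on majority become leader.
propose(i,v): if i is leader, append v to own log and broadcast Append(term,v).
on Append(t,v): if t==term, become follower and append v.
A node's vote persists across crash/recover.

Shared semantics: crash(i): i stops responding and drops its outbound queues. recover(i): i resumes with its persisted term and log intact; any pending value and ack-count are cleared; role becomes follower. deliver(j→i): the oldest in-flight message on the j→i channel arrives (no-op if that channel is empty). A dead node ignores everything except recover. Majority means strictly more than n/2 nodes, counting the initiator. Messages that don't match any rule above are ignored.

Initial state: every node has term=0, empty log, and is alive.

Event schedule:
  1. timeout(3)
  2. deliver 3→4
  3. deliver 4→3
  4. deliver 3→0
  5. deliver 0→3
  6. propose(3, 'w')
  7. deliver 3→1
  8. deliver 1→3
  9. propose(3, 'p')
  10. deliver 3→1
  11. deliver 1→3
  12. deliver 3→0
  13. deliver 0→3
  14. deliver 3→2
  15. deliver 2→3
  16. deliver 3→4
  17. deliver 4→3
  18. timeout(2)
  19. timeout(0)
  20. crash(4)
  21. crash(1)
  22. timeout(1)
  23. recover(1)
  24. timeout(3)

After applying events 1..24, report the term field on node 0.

after 1 — timeout(3): n3:cand/t1/[-]
after 2 — deliver 3→4: n4:foll/t1/[-]
after 3 — deliver 4→3: ·
after 4 — deliver 3→0: n0:foll/t1/[-]
after 5 — deliver 0→3: n3:lead/t1/[-]
after 6 — propose(3,'w'): n3:lead/t1/[w]
after 7 — deliver 3→1: n1:foll/t1/[-]
after 8 — deliver 1→3: ·
after 9 — propose(3,'p'): n3:lead/t1/[w,p]
after 10 — deliver 3→1: n1:foll/t1/[w]
after 11 — deliver 1→3: ·
after 12 — deliver 3→0: n0:foll/t1/[w]
after 13 — deliver 0→3: ·
after 14 — deliver 3→2: n2:foll/t1/[-]
after 15 — deliver 2→3: ·
after 16 — deliver 3→4: n4:foll/t1/[w]
after 17 — deliver 4→3: ·
after 18 — timeout(2): n2:cand/t2/[-]
after 19 — timeout(0): n0:cand/t2/[w]
after 20 — crash(4): n4:✗foll/t1/[w]
after 21 — crash(1): n1:✗foll/t1/[w]
after 22 — timeout(1): ·
after 23 — recover(1): n1:foll/t1/[w]
after 24 — timeout(3): n3:cand/t2/[w,p]

2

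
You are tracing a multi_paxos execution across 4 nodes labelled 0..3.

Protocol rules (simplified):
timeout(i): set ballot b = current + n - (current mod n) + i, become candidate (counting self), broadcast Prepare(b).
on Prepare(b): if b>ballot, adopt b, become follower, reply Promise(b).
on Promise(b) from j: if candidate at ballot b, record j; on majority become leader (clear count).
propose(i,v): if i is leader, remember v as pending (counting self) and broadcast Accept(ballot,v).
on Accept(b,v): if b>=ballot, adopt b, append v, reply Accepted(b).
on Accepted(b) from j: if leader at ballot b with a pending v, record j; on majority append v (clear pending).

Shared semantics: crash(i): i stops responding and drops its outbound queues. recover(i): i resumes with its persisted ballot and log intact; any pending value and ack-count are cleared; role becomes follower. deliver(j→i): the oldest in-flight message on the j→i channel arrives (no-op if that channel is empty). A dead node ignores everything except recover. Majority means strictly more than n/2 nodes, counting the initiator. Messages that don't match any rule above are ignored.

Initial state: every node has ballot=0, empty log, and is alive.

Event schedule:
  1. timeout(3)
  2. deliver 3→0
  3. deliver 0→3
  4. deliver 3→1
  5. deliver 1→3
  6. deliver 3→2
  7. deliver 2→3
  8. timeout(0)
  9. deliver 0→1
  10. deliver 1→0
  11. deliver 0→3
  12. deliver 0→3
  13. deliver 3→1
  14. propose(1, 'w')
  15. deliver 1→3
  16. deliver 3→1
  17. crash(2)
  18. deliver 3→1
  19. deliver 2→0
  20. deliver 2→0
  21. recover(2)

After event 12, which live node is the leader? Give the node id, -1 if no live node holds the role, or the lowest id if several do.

-1

step 1 timeout(3): 3={cand,b=7,log=-}
step 2 deliver 3→0: 0={foll,b=7,log=-}
step 3 deliver 0→3: —
step 4 deliver 3→1: 1={foll,b=7,log=-}
step 5 deliver 1→3: 3={lead,b=7,log=-}
step 6 deliver 3→2: 2={foll,b=7,log=-}
step 7 deliver 2→3: —
step 8 timeout(0): 0={cand,b=8,log=-}
step 9 deliver 0→1: 1={foll,b=8,log=-}
step 10 deliver 1→0: —
step 11 deliver 0→3: 3={foll,b=8,log=-}
step 12 deliver 0→3: —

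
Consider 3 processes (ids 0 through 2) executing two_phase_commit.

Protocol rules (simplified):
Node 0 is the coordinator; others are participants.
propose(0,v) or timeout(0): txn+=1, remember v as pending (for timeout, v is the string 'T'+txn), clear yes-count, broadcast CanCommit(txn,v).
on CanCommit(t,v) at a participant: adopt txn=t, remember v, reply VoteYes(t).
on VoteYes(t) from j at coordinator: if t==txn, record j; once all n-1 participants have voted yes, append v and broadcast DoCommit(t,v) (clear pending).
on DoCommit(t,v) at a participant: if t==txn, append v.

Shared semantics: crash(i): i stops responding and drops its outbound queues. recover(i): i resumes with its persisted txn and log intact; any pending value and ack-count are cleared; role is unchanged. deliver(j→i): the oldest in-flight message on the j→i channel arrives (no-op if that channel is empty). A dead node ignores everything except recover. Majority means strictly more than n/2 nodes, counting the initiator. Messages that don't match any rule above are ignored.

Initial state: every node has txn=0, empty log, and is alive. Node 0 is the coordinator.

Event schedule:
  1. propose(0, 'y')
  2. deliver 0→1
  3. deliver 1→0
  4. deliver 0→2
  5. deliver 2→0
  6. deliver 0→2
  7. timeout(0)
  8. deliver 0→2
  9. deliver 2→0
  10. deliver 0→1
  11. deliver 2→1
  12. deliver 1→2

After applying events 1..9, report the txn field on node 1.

1

step 1 propose(0,'y'): 0={coor,t=1,log=-}
step 2 deliver 0→1: 1={part,t=1,log=-}
step 3 deliver 1→0: —
step 4 deliver 0→2: 2={part,t=1,log=-}
step 5 deliver 2→0: 0={coor,t=1,log=y}
step 6 deliver 0→2: 2={part,t=1,log=y}
step 7 timeout(0): 0={coor,t=2,log=y}
step 8 deliver 0→2: 2={part,t=2,log=y}
step 9 deliver 2→0: —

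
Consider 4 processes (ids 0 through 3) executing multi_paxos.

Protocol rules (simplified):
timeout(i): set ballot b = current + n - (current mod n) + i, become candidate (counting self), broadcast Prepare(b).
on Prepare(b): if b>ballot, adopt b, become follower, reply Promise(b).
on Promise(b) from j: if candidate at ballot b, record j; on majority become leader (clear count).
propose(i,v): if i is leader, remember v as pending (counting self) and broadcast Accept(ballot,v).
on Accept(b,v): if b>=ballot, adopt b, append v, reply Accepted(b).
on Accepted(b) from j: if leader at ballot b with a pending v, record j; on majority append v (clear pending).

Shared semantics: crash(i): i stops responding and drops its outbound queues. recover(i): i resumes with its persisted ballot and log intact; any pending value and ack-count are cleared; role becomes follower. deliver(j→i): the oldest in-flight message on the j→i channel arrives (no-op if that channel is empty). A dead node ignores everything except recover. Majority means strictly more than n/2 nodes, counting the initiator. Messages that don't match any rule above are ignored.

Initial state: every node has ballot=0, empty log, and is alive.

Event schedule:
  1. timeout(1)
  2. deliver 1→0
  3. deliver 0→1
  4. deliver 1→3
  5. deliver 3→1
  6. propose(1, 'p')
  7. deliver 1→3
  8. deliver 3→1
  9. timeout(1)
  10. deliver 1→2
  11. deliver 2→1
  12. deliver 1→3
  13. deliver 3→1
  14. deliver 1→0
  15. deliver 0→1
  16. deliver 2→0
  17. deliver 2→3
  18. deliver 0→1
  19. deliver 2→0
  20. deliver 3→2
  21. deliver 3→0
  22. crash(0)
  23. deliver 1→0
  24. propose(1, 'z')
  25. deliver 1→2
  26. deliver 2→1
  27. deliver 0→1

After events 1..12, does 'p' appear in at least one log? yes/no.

1. timeout(1):  <1:cand b5 ->
2. deliver 1→0:  <0:foll b5 ->
3. deliver 0→1:  nop
4. deliver 1→3:  <3:foll b5 ->
5. deliver 3→1:  <1:lead b5 ->
6. propose(1,'p'):  nop
7. deliver 1→3:  <3:foll b5 p>
8. deliver 3→1:  nop
9. timeout(1):  <1:cand b9 ->
10. deliver 1→2:  <2:foll b5 ->
11. deliver 2→1:  nop
12. deliver 1→3:  <3:foll b9 p>

yes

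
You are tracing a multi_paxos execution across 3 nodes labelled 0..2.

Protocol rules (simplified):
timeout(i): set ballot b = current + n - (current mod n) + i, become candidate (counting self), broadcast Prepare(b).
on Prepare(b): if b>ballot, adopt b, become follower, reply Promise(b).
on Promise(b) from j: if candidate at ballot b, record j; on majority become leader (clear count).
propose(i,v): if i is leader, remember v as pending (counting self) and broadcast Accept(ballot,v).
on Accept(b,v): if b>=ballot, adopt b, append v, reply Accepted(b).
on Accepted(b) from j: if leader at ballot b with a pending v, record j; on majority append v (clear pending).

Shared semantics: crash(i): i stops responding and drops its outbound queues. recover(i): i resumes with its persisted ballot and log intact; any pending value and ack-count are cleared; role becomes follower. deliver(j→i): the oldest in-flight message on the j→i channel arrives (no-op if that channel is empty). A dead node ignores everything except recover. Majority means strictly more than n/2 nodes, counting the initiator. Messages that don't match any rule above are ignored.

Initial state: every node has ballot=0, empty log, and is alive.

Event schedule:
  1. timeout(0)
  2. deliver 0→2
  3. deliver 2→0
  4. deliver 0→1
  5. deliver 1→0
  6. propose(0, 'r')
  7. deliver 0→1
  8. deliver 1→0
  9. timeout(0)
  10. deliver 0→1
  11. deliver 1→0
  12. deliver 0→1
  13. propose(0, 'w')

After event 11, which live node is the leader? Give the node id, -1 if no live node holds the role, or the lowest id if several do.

1. timeout(0):  <0:cand b3 ->
2. deliver 0→2:  <2:foll b3 ->
3. deliver 2→0:  <0:lead b3 ->
4. deliver 0→1:  <1:foll b3 ->
5. deliver 1→0:  nop
6. propose(0,'r'):  nop
7. deliver 0→1:  <1:foll b3 r>
8. deliver 1→0:  <0:lead b3 r>
9. timeout(0):  <0:cand b6 r>
10. deliver 0→1:  <1:foll b6 r>
11. deliver 1→0:  <0:lead b6 r>

0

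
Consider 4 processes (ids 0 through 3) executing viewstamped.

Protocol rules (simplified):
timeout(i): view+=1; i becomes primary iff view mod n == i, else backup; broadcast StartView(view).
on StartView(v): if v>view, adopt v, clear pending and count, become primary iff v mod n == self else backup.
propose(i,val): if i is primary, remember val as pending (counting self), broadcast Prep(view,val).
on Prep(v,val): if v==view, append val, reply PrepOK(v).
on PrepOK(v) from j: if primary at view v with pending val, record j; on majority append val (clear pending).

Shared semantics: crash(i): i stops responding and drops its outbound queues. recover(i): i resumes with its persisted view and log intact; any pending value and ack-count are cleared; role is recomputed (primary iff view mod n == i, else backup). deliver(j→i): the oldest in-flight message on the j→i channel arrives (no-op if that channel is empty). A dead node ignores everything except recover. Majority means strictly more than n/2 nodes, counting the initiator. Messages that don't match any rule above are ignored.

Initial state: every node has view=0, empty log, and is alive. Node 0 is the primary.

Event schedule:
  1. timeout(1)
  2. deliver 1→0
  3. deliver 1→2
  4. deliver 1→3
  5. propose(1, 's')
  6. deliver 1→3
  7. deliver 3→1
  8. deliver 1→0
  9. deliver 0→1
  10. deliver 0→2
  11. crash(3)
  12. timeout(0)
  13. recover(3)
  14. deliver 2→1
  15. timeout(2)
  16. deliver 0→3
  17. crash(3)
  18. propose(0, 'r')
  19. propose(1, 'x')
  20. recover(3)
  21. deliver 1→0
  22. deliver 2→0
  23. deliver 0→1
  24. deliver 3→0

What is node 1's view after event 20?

1

e1 timeout(1): 1[prim,v=1,-]
e2 deliver 1→0: 0[back,v=1,-]
e3 deliver 1→2: 2[back,v=1,-]
e4 deliver 1→3: 3[back,v=1,-]
e5 propose(1,'s'): ·
e6 deliver 1→3: 3[back,v=1,s]
e7 deliver 3→1: ·
e8 deliver 1→0: 0[back,v=1,s]
e9 deliver 0→1: 1[prim,v=1,s]
e10 deliver 0→2: ·
e11 crash(3): 3[✗back,v=1,s]
e12 timeout(0): 0[back,v=2,s]
e13 recover(3): 3[back,v=1,s]
e14 deliver 2→1: ·
e15 timeout(2): 2[prim,v=2,-]
e16 deliver 0→3: 3[back,v=2,s]
e17 crash(3): 3[✗back,v=2,s]
e18 propose(0,'r'): ·
e19 propose(1,'x'): ·
e20 recover(3): 3[back,v=2,s]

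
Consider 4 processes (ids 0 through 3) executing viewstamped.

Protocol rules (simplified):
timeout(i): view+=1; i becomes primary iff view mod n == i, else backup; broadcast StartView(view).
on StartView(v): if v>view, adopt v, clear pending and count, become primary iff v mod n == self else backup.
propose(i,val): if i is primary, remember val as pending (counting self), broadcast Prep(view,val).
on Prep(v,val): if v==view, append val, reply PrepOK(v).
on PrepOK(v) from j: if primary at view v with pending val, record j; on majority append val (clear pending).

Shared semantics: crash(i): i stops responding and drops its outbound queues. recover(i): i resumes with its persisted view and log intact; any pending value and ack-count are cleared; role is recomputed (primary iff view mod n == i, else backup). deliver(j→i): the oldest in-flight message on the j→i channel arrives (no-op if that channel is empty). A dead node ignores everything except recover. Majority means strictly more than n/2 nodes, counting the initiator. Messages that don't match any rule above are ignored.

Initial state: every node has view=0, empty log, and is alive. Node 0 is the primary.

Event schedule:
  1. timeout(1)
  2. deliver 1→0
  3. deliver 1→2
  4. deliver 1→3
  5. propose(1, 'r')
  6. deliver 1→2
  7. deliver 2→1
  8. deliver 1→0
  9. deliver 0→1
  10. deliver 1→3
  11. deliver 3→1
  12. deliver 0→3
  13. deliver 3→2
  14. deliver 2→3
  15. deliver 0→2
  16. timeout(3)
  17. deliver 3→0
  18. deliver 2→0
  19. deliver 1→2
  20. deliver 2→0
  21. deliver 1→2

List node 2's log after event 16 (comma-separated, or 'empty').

1. timeout(1):  <1:prim v1 ->
2. deliver 1→0:  <0:back v1 ->
3. deliver 1→2:  <2:back v1 ->
4. deliver 1→3:  <3:back v1 ->
5. propose(1,'r'):  nop
6. deliver 1→2:  <2:back v1 r>
7. deliver 2→1:  nop
8. deliver 1→0:  <0:back v1 r>
9. deliver 0→1:  <1:prim v1 r>
10. deliver 1→3:  <3:back v1 r>
11. deliver 3→1:  nop
12. deliver 0→3:  nop
13. deliver 3→2:  nop
14. deliver 2→3:  nop
15. deliver 0→2:  nop
16. timeout(3):  <3:back v2 r>

r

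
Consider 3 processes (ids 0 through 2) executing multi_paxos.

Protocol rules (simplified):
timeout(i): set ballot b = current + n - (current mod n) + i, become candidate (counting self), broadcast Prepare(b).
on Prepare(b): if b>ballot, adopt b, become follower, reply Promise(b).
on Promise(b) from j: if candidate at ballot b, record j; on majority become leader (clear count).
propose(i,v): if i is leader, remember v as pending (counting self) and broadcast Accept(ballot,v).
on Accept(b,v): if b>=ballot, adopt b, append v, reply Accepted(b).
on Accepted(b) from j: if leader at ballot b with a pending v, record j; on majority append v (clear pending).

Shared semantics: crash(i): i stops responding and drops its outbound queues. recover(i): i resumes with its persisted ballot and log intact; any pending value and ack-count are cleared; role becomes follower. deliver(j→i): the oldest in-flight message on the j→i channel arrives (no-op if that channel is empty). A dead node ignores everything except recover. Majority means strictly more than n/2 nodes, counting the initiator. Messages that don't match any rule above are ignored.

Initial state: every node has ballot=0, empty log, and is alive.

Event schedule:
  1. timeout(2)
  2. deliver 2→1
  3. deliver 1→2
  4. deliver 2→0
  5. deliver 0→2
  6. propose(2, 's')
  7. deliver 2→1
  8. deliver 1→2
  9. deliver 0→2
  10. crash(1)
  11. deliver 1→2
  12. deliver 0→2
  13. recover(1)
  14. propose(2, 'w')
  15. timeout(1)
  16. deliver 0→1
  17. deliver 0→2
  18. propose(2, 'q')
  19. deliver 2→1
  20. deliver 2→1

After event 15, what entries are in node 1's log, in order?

s

step 1 timeout(2): 2={cand,b=5,log=-}
step 2 deliver 2→1: 1={foll,b=5,log=-}
step 3 deliver 1→2: 2={lead,b=5,log=-}
step 4 deliver 2→0: 0={foll,b=5,log=-}
step 5 deliver 0→2: —
step 6 propose(2,'s'): —
step 7 deliver 2→1: 1={foll,b=5,log=s}
step 8 deliver 1→2: 2={lead,b=5,log=s}
step 9 deliver 0→2: —
step 10 crash(1): 1={✗foll,b=5,log=s}
step 11 deliver 1→2: —
step 12 deliver 0→2: —
step 13 recover(1): 1={foll,b=5,log=s}
step 14 propose(2,'w'): —
step 15 timeout(1): 1={cand,b=7,log=s}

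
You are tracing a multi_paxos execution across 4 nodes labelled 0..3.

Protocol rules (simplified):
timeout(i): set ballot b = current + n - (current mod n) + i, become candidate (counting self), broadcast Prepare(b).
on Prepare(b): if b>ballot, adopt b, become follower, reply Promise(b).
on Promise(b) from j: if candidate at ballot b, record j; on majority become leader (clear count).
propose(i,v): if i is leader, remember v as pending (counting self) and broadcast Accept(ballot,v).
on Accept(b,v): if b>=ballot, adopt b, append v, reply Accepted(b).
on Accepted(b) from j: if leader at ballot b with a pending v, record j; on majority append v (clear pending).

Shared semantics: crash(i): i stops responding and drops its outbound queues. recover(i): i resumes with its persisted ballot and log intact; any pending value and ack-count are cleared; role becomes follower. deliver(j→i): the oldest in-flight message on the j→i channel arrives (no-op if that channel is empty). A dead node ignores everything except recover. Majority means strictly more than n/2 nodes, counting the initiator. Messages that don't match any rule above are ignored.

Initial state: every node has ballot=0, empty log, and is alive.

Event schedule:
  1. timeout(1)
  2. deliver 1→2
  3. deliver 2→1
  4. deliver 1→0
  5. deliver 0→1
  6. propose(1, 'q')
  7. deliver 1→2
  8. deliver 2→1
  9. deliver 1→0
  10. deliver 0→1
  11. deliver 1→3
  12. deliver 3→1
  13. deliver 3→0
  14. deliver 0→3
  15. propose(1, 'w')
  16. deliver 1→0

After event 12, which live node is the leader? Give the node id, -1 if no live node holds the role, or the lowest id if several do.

1

step 1 timeout(1): 1={cand,b=5,log=-}
step 2 deliver 1→2: 2={foll,b=5,log=-}
step 3 deliver 2→1: —
step 4 deliver 1→0: 0={foll,b=5,log=-}
step 5 deliver 0→1: 1={lead,b=5,log=-}
step 6 propose(1,'q'): —
step 7 deliver 1→2: 2={foll,b=5,log=q}
step 8 deliver 2→1: —
step 9 deliver 1→0: 0={foll,b=5,log=q}
step 10 deliver 0→1: 1={lead,b=5,log=q}
step 11 deliver 1→3: 3={foll,b=5,log=-}
step 12 deliver 3→1: —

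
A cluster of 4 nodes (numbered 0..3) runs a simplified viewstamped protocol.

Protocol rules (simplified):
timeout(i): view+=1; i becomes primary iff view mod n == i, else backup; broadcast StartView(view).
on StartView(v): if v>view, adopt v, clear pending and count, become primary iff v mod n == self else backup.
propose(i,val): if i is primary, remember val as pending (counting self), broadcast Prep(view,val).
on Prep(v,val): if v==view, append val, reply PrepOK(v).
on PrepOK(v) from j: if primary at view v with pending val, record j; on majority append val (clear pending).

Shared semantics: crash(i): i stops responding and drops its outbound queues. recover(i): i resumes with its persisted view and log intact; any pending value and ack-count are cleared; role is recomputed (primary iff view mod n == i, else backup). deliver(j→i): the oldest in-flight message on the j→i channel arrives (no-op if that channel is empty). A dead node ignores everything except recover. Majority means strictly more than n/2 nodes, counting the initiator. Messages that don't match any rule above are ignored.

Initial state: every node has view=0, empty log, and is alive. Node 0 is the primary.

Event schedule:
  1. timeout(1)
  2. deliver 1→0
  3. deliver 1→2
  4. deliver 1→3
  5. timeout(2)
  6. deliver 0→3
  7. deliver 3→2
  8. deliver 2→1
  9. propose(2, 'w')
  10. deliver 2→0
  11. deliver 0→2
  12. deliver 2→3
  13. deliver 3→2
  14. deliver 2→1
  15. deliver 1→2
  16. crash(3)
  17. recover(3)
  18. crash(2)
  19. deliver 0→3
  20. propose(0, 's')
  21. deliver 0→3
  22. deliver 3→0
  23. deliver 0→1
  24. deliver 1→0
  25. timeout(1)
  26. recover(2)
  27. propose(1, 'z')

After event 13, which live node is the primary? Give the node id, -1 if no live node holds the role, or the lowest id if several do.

1. timeout(1):  <1:prim v1 ->
2. deliver 1→0:  <0:back v1 ->
3. deliver 1→2:  <2:back v1 ->
4. deliver 1→3:  <3:back v1 ->
5. timeout(2):  <2:prim v2 ->
6. deliver 0→3:  nop
7. deliver 3→2:  nop
8. deliver 2→1:  <1:back v2 ->
9. propose(2,'w'):  nop
10. deliver 2→0:  <0:back v2 ->
11. deliver 0→2:  nop
12. deliver 2→3:  <3:back v2 ->
13. deliver 3→2:  nop

2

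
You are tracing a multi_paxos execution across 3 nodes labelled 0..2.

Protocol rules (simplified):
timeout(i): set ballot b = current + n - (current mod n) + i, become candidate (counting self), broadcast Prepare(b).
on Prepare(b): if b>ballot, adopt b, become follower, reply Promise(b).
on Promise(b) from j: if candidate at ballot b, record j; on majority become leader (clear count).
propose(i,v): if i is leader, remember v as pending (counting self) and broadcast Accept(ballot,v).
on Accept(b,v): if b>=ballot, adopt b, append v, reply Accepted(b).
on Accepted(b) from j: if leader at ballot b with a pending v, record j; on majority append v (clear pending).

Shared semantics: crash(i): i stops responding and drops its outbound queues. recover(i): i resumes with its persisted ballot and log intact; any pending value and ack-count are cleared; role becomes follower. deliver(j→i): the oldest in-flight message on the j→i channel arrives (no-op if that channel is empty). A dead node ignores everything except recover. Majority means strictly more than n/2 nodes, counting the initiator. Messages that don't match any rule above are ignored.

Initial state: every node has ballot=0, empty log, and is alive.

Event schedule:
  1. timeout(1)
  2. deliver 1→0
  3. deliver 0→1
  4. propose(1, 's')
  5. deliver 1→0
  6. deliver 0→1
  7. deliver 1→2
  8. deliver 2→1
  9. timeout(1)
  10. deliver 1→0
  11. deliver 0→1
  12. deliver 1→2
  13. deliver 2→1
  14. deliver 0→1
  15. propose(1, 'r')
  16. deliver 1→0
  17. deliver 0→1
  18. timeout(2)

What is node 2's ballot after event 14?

4

1. timeout(1):  <1:cand b4 ->
2. deliver 1→0:  <0:foll b4 ->
3. deliver 0→1:  <1:lead b4 ->
4. propose(1,'s'):  nop
5. deliver 1→0:  <0:foll b4 s>
6. deliver 0→1:  <1:lead b4 s>
7. deliver 1→2:  <2:foll b4 ->
8. deliver 2→1:  nop
9. timeout(1):  <1:cand b7 s>
10. deliver 1→0:  <0:foll b7 s>
11. deliver 0→1:  <1:lead b7 s>
12. deliver 1→2:  <2:foll b4 s>
13. deliver 2→1:  nop
14. deliver 0→1:  nop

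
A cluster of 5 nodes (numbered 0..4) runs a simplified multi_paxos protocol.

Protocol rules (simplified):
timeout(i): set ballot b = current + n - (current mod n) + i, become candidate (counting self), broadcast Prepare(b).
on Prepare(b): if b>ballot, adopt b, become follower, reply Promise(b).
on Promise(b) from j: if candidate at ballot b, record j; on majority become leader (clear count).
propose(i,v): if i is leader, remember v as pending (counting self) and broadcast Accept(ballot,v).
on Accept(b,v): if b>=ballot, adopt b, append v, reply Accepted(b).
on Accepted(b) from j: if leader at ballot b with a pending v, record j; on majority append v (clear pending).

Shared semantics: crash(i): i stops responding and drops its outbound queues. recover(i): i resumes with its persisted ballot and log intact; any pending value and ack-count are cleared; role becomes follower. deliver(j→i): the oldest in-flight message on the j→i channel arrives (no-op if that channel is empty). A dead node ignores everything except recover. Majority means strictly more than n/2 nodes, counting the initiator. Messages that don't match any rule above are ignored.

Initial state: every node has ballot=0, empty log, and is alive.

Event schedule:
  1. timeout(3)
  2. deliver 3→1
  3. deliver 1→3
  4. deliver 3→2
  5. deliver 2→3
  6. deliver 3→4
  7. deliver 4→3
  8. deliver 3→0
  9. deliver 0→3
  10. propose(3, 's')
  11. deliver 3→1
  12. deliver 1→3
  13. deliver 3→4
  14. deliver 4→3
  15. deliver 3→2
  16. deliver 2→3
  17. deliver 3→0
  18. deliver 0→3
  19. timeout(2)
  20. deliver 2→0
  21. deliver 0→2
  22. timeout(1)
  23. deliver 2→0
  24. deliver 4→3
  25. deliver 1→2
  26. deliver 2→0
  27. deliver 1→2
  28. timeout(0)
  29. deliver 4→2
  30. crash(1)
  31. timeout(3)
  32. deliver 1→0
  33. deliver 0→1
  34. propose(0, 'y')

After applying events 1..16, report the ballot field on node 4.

[1] timeout(3) → N3(cand b8 [-])
[2] deliver 3→1 → N1(foll b8 [-])
[3] deliver 1→3 → ∅
[4] deliver 3→2 → N2(foll b8 [-])
[5] deliver 2→3 → N3(lead b8 [-])
[6] deliver 3→4 → N4(foll b8 [-])
[7] deliver 4→3 → ∅
[8] deliver 3→0 → N0(foll b8 [-])
[9] deliver 0→3 → ∅
[10] propose(3,'s') → ∅
[11] deliver 3→1 → N1(foll b8 [s])
[12] deliver 1→3 → ∅
[13] deliver 3→4 → N4(foll b8 [s])
[14] deliver 4→3 → N3(lead b8 [s])
[15] deliver 3→2 → N2(foll b8 [s])
[16] deliver 2→3 → ∅

8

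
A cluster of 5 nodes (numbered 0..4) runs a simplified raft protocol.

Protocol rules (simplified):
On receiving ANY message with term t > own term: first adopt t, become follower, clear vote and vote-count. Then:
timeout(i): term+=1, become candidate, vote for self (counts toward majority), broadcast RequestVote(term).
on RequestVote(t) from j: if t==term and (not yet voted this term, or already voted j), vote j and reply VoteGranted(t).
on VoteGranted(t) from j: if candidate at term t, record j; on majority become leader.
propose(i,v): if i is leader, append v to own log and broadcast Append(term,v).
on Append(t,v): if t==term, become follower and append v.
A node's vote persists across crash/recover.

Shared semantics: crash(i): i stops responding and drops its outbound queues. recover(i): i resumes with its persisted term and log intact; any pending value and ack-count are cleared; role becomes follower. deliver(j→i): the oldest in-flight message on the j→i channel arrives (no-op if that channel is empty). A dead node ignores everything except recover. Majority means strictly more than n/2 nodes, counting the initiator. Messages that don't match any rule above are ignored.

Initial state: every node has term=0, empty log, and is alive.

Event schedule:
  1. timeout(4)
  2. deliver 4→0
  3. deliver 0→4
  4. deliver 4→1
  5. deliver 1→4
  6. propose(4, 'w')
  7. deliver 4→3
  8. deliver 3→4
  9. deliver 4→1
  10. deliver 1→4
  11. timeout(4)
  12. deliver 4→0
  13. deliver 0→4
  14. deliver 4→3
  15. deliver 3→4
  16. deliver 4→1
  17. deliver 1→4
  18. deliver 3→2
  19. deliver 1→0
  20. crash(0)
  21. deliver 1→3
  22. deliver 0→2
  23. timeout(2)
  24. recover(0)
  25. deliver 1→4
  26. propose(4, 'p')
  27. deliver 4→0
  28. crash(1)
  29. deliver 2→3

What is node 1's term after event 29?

step 1 timeout(4): 4={cand,t=1,log=-}
step 2 deliver 4→0: 0={foll,t=1,log=-}
step 3 deliver 0→4: —
step 4 deliver 4→1: 1={foll,t=1,log=-}
step 5 deliver 1→4: 4={lead,t=1,log=-}
step 6 propose(4,'w'): 4={lead,t=1,log=w}
step 7 deliver 4→3: 3={foll,t=1,log=-}
step 8 deliver 3→4: —
step 9 deliver 4→1: 1={foll,t=1,log=w}
step 10 deliver 1→4: —
step 11 timeout(4): 4={cand,t=2,log=w}
step 12 deliver 4→0: 0={foll,t=1,log=w}
step 13 deliver 0→4: —
step 14 deliver 4→3: 3={foll,t=1,log=w}
step 15 deliver 3→4: —
step 16 deliver 4→1: 1={foll,t=2,log=w}
step 17 deliver 1→4: —
step 18 deliver 3→2: —
step 19 deliver 1→0: —
step 20 crash(0): 0={✗foll,t=1,log=w}
step 21 deliver 1→3: —
step 22 deliver 0→2: —
step 23 timeout(2): 2={cand,t=1,log=-}
step 24 recover(0): 0={foll,t=1,log=w}
step 25 deliver 1→4: —
step 26 propose(4,'p'): —
step 27 deliver 4→0: 0={foll,t=2,log=w}
step 28 crash(1): 1={✗foll,t=2,log=w}
step 29 deliver 2→3: —

2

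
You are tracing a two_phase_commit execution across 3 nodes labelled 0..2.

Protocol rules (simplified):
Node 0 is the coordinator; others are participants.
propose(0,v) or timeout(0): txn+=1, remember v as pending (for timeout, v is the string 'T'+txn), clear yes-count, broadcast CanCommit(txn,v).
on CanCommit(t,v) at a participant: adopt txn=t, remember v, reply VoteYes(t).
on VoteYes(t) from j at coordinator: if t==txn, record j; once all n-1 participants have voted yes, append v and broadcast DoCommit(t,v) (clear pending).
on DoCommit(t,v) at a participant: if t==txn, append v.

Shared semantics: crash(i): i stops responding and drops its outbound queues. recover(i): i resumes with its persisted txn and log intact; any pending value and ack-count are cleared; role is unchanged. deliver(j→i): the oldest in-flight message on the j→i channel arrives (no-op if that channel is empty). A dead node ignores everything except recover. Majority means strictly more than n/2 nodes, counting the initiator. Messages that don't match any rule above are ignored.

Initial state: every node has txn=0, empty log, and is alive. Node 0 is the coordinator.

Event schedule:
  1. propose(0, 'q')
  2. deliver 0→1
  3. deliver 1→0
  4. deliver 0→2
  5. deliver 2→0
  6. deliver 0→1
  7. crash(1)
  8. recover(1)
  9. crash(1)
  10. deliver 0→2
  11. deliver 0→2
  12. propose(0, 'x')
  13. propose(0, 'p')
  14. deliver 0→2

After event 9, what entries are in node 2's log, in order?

empty

step 1 propose(0,'q'): 0={coor,t=1,log=-}
step 2 deliver 0→1: 1={part,t=1,log=-}
step 3 deliver 1→0: —
step 4 deliver 0→2: 2={part,t=1,log=-}
step 5 deliver 2→0: 0={coor,t=1,log=q}
step 6 deliver 0→1: 1={part,t=1,log=q}
step 7 crash(1): 1={✗part,t=1,log=q}
step 8 recover(1): 1={part,t=1,log=q}
step 9 crash(1): 1={✗part,t=1,log=q}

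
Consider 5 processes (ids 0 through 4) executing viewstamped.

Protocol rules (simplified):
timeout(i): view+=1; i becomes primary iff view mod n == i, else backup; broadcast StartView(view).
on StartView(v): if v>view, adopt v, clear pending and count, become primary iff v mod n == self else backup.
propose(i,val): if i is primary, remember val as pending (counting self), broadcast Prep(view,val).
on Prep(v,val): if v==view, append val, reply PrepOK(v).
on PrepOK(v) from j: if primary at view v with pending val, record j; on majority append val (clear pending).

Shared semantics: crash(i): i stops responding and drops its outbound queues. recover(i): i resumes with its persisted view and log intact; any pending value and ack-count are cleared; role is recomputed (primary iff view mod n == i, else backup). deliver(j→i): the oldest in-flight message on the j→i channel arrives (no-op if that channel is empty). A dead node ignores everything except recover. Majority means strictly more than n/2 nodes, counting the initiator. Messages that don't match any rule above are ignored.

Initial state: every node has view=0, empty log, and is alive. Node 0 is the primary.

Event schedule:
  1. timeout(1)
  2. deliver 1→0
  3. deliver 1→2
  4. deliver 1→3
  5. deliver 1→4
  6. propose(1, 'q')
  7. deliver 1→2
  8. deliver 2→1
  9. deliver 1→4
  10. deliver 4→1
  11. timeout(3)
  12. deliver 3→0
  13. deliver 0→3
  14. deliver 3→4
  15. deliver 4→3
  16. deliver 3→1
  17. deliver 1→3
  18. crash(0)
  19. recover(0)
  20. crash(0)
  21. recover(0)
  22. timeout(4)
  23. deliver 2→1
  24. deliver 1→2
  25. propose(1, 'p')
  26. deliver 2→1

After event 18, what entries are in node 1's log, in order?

q

step 1 timeout(1): 1={prim,v=1,log=-}
step 2 deliver 1→0: 0={back,v=1,log=-}
step 3 deliver 1→2: 2={back,v=1,log=-}
step 4 deliver 1→3: 3={back,v=1,log=-}
step 5 deliver 1→4: 4={back,v=1,log=-}
step 6 propose(1,'q'): —
step 7 deliver 1→2: 2={back,v=1,log=q}
step 8 deliver 2→1: —
step 9 deliver 1→4: 4={back,v=1,log=q}
step 10 deliver 4→1: 1={prim,v=1,log=q}
step 11 timeout(3): 3={back,v=2,log=-}
step 12 deliver 3→0: 0={back,v=2,log=-}
step 13 deliver 0→3: —
step 14 deliver 3→4: 4={back,v=2,log=q}
step 15 deliver 4→3: —
step 16 deliver 3→1: 1={back,v=2,log=q}
step 17 deliver 1→3: —
step 18 crash(0): 0={✗back,v=2,log=-}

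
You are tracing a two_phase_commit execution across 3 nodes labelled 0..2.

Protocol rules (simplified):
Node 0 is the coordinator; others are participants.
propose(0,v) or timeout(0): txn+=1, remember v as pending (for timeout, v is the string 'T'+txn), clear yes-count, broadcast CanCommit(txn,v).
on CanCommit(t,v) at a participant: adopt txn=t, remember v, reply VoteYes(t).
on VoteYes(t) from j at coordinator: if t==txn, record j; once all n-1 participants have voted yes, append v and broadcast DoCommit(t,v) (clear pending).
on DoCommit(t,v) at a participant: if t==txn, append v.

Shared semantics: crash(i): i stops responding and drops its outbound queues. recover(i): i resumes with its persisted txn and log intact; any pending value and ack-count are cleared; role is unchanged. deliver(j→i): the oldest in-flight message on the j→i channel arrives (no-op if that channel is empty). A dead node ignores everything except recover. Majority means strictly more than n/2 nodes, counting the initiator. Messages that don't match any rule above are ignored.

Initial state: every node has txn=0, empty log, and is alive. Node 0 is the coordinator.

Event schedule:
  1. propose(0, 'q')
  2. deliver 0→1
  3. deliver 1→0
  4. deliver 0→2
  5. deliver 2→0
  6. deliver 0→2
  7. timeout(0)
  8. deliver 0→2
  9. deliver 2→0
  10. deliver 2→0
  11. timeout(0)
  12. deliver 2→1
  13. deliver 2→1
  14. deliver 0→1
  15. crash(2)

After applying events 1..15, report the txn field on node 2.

2

[1] propose(0,'q') → N0(coor t1 [-])
[2] deliver 0→1 → N1(part t1 [-])
[3] deliver 1→0 → ∅
[4] deliver 0→2 → N2(part t1 [-])
[5] deliver 2→0 → N0(coor t1 [q])
[6] deliver 0→2 → N2(part t1 [q])
[7] timeout(0) → N0(coor t2 [q])
[8] deliver 0→2 → N2(part t2 [q])
[9] deliver 2→0 → ∅
[10] deliver 2→0 → ∅
[11] timeout(0) → N0(coor t3 [q])
[12] deliver 2→1 → ∅
[13] deliver 2→1 → ∅
[14] deliver 0→1 → N1(part t1 [q])
[15] crash(2) → N2(✗part t2 [q])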